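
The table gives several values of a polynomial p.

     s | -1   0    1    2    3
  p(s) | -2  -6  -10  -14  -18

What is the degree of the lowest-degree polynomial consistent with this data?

Forward differences of the values at s = -1, 0, 1, 2, 3:
  p  : -2  -6  -10  -14  -18
  Δ  : -4  -4  -4  -4
  Δ^2: 0  0  0
  Δ^3: 0  0
  Δ^4: 0
The first differences are constant (-4) and nonzero, while all higher differences vanish, so the minimal degree is 1.

1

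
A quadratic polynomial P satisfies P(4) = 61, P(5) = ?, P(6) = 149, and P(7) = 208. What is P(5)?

The 3 known points determine the degree-2 polynomial uniquely.
Write P(n) = an^2 + bn + c. Substituting each data point gives a linear system:
  16a + 4b + c = 61
  36a + 6b + c = 149
  49a + 7b + c = 208
Solving the system yields a = 5, b = -6, c = 5.
So P(n) = 5n^2 - 6n + 5.
Then P(5) = 100.

100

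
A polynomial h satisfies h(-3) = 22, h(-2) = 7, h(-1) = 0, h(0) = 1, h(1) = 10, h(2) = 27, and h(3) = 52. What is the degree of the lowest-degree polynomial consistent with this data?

Forward differences of the values at x = -3, -2, -1, 0, 1, 2, 3:
  h  : 22  7  0  1  10  27  52
  Δ  : -15  -7  1  9  17  25
  Δ^2: 8  8  8  8  8
  Δ^3: 0  0  0  0
  Δ^4: 0  0  0
  Δ^5: 0  0
  Δ^6: 0
The second differences are constant (8) and nonzero, while all higher differences vanish, so the minimal degree is 2.

2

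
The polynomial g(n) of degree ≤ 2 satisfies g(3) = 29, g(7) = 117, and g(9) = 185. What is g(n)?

Write g(n) = an^2 + bn + c. Substituting each data point gives a linear system:
  9a + 3b + c = 29
  49a + 7b + c = 117
  81a + 9b + c = 185
Solving the system yields a = 2, b = 2, c = 5.
So g(n) = 2n² + 2n + 5.
Check: g(3) = 29. ✓

g(n) = 2n^2 + 2n + 5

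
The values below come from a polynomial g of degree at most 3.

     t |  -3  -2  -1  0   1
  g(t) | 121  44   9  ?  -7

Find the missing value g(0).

-2

The 4 known points determine the degree-3 polynomial uniquely.
Write g(t) = at^3 + bt^2 + ct + d. Substituting each data point gives a linear system:
  -27a + 9b - 3c + d = 121
  -8a + 4b - 2c + d = 44
  -a + b - c + d = 9
  a + b + c + d = -7
Solving the system yields a = -3, b = 3, c = -5, d = -2.
So g(t) = -3t^3 + 3t^2 - 5t - 2.
Then g(0) = -2.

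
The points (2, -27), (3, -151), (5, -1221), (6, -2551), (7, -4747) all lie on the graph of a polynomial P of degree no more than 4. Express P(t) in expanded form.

P(t) = -2t^4 + t^2 + t - 1

Using the Lagrange interpolation formula with nodes 2, 3, 5, 6, 7:
  L_0(t) = (t - 3)(t - 5)(t - 6)(t - 7) / 60
  L_1(t) = (t - 2)(t - 5)(t - 6)(t - 7) / -24
  L_2(t) = (t - 2)(t - 3)(t - 6)(t - 7) / 12
  L_3(t) = (t - 2)(t - 3)(t - 5)(t - 7) / -12
  L_4(t) = (t - 2)(t - 3)(t - 5)(t - 6) / 40
Then P(t) = -27·L_0(t) - 151·L_1(t) - 1221·L_2(t) - 2551·L_3(t) - 4747·L_4(t).
Expanding and collecting terms gives P(t) = -2t^4 + t^2 + t - 1.
Check: P(3) = -151. ✓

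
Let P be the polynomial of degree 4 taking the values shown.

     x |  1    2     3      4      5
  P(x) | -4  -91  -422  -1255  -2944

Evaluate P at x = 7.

-10786

Using the Lagrange interpolation formula with nodes 1, 2, 3, 4, 5:
  L_0(x) = (x - 2)(x - 3)(x - 4)(x - 5) / 24
  L_1(x) = (x - 1)(x - 3)(x - 4)(x - 5) / -6
  L_2(x) = (x - 1)(x - 2)(x - 4)(x - 5) / 4
  L_3(x) = (x - 1)(x - 2)(x - 3)(x - 5) / -6
  L_4(x) = (x - 1)(x - 2)(x - 3)(x - 4) / 24
Then P(x) = -4·L_0(x) - 91·L_1(x) - 422·L_2(x) - 1255·L_3(x) - 2944·L_4(x).
Expanding and collecting terms gives P(x) = -4x^4 - 3x^3 - 4x^2 + 6x + 1.
Evaluating at x = 7: P(7) = -10786.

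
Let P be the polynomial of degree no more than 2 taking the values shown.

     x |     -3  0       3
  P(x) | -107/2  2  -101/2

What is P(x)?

Write P(x) = ax^2 + bx + c. Substituting each data point gives a linear system:
  9a - 3b + c = -107/2
  c = 2
  9a + 3b + c = -101/2
Solving the system yields a = -6, b = 1/2, c = 2.
So P(x) = -6x^2 + (1/2)x + 2.
Check: P(-3) = -107/2. ✓

P(x) = -6x^2 + (1/2)x + 2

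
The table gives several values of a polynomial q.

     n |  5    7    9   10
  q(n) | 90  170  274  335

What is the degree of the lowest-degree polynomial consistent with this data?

2

Divided differences on the nodes 5, 7, 9, 10:
  order 0: 90  170  274  335
  order 1: 40  52  61
  order 2: 3  3
  order 3: 0
The order-2 divided differences are all 3 (nonzero) and every higher order vanishes, so the data lies on a polynomial of degree exactly 2.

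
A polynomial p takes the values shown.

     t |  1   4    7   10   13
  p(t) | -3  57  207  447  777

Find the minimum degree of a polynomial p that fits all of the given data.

Forward differences of the values at t = 1, 4, 7, 10, 13:
  p  : -3  57  207  447  777
  Δ  : 60  150  240  330
  Δ^2: 90  90  90
  Δ^3: 0  0
  Δ^4: 0
The second differences are constant (90) and nonzero, while all higher differences vanish, so the minimal degree is 2.

2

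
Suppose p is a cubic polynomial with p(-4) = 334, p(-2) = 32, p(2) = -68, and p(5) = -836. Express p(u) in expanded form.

p(u) = -6u^3 - 3u^2 - u - 6

Using the Lagrange interpolation formula with nodes -4, -2, 2, 5:
  L_0(u) = (u + 2)(u - 2)(u - 5) / -108
  L_1(u) = (u + 4)(u - 2)(u - 5) / 56
  L_2(u) = (u + 4)(u + 2)(u - 5) / -72
  L_3(u) = (u + 4)(u + 2)(u - 2) / 189
Then p(u) = 334·L_0(u) + 32·L_1(u) - 68·L_2(u) - 836·L_3(u).
Expanding and collecting terms gives p(u) = -6u³ - 3u² - u - 6.
Check: p(-2) = 32. ✓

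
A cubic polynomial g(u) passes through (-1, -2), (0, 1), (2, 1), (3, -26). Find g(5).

Write g(u) = au^3 + bu^2 + cu + d. Substituting each data point gives a linear system:
  -a + b - c + d = -2
  d = 1
  8a + 4b + 2c + d = 1
  27a + 9b + 3c + d = -26
Solving the system yields a = -2, b = 1, c = 6, d = 1.
So g(u) = -2u^3 + u^2 + 6u + 1.
Then g(5) = -194.

-194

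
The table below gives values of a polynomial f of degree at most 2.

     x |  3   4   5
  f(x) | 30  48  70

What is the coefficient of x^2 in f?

2

Write f(x) = ax^2 + bx + c. Substituting each data point gives a linear system:
  9a + 3b + c = 30
  16a + 4b + c = 48
  25a + 5b + c = 70
Solving the system yields a = 2, b = 4, c = 0.
So f(x) = 2x^2 + 4x.
The leading coefficient is 2.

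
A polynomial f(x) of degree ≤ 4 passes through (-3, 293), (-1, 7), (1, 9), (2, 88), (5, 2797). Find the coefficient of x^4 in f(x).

Write f(x) = ax^4 + bx^3 + cx^2 + dx + e. Substituting each data point gives a linear system:
  81a - 27b + 9c - 3d + e = 293
  a - b + c - d + e = 7
  a + b + c + d + e = 9
  16a + 8b + 4c + 2d + e = 88
  625a + 125b + 25c + 5d + e = 2797
Solving the system yields a = 4, b = 2, c = 2, d = -1, e = 2.
So f(x) = 4x^4 + 2x^3 + 2x^2 - x + 2.
The leading coefficient is 4.

4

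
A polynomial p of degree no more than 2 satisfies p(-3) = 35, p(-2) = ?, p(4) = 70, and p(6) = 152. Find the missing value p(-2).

16

The 3 known points determine the degree-2 polynomial uniquely.
Write p(n) = an^2 + bn + c. Substituting each data point gives a linear system:
  9a - 3b + c = 35
  16a + 4b + c = 70
  36a + 6b + c = 152
Solving the system yields a = 4, b = 1, c = 2.
So p(n) = 4n^2 + n + 2.
Then p(-2) = 16.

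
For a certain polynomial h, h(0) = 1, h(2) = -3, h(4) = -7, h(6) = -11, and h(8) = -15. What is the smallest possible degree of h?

Forward differences of the values at n = 0, 2, 4, 6, 8:
  h  : 1  -3  -7  -11  -15
  Δ  : -4  -4  -4  -4
  Δ^2: 0  0  0
  Δ^3: 0  0
  Δ^4: 0
The first differences are constant (-4) and nonzero, while all higher differences vanish, so the minimal degree is 1.

1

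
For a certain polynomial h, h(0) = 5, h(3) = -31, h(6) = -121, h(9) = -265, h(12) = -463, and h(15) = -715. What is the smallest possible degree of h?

Forward differences of the values at t = 0, 3, 6, 9, 12, 15:
  h  : 5  -31  -121  -265  -463  -715
  Δ  : -36  -90  -144  -198  -252
  Δ^2: -54  -54  -54  -54
  Δ^3: 0  0  0
  Δ^4: 0  0
  Δ^5: 0
The second differences are constant (-54) and nonzero, while all higher differences vanish, so the minimal degree is 2.

2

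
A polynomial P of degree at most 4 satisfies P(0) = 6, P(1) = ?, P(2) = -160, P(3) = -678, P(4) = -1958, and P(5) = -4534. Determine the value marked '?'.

-14

On equispaced nodes a degree-4 polynomial has vanishing fifth forward difference, so
  - P(0) + 5·P(1) - 10·P(2) + 10·P(3) - 5·P(4) + P(5) = 0.
Substituting the known values and solving for P(1):
  5·P(1) = -70
  P(1) = -14.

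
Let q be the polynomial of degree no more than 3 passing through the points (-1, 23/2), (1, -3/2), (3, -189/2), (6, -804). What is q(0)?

3

Using the Lagrange interpolation formula with nodes -1, 1, 3, 6:
  L_0(x) = (x - 1)(x - 3)(x - 6) / -56
  L_1(x) = (x + 1)(x - 3)(x - 6) / 20
  L_2(x) = (x + 1)(x - 1)(x - 6) / -24
  L_3(x) = (x + 1)(x - 1)(x - 3) / 105
Then q(x) = 23/2·L_0(x) - 3/2·L_1(x) - 189/2·L_2(x) - 804·L_3(x).
Expanding and collecting terms gives q(x) = -4x³ + 2x² - (5/2)x + 3.
Evaluating at x = 0: q(0) = 3.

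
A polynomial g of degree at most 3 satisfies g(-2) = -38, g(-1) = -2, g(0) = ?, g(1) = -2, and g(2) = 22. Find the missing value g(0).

The 4 known points determine the degree-3 polynomial uniquely.
Write g(t) = at^3 + bt^2 + ct + d. Substituting each data point gives a linear system:
  -8a + 4b - 2c + d = -38
  -a + b - c + d = -2
  a + b + c + d = -2
  8a + 4b + 2c + d = 22
Solving the system yields a = 5, b = -2, c = -5, d = 0.
So g(t) = 5t³ - 2t² - 5t.
Then g(0) = 0.

0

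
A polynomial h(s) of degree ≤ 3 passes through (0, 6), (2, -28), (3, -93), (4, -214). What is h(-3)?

87

Write h(s) = as^3 + bs^2 + cs + d. Substituting each data point gives a linear system:
  d = 6
  8a + 4b + 2c + d = -28
  27a + 9b + 3c + d = -93
  64a + 16b + 4c + d = -214
Solving the system yields a = -3, b = -1, c = -3, d = 6.
So h(s) = -3s^3 - s^2 - 3s + 6.
Then h(-3) = 87.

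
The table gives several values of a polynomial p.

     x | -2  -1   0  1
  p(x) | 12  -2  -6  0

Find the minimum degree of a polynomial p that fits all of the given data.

Forward differences of the values at x = -2, -1, 0, 1:
  p  : 12  -2  -6  0
  Δ  : -14  -4  6
  Δ^2: 10  10
  Δ^3: 0
The second differences are constant (10) and nonzero, while all higher differences vanish, so the minimal degree is 2.

2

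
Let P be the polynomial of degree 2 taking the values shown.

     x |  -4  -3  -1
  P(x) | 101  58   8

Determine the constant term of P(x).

1

Write P(x) = ax^2 + bx + c. Substituting each data point gives a linear system:
  16a - 4b + c = 101
  9a - 3b + c = 58
  a - b + c = 8
Solving the system yields a = 6, b = -1, c = 1.
So P(x) = 6x^2 - x + 1.
The constant term is 1.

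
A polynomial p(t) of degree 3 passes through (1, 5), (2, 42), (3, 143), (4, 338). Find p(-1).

3

Forward differences of the values at t = 1, 2, 3, 4:
  p  : 5  42  143  338
  Δ  : 37  101  195
  Δ^2: 64  94
  Δ^3: 30
The third differences are constant, confirming degree 3.
Interpolating (Newton forward form) and evaluating at t = -1 gives p(-1) = 3.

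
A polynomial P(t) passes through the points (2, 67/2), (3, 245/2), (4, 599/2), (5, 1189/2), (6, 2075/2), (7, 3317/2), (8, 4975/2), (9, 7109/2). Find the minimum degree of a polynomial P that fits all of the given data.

3

Forward differences of the values at t = 2, 3, 4, 5, 6, 7, 8, 9:
  P  : 67/2  245/2  599/2  1189/2  2075/2  3317/2  4975/2  7109/2
  Δ  : 89  177  295  443  621  829  1067
  Δ^2: 88  118  148  178  208  238
  Δ^3: 30  30  30  30  30
  Δ^4: 0  0  0  0
  Δ^5: 0  0  0
  Δ^6: 0  0
  Δ^7: 0
The third differences are constant (30) and nonzero, while all higher differences vanish, so the minimal degree is 3.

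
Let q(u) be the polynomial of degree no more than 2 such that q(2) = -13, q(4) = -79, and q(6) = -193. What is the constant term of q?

Write q(u) = au^2 + bu + c. Substituting each data point gives a linear system:
  4a + 2b + c = -13
  16a + 4b + c = -79
  36a + 6b + c = -193
Solving the system yields a = -6, b = 3, c = 5.
So q(u) = -6u^2 + 3u + 5.
The constant term is 5.

5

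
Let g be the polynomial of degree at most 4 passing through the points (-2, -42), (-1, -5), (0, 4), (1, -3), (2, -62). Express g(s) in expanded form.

Write g(s) = as^4 + bs^3 + cs^2 + ds + e. Substituting each data point gives a linear system:
  16a - 8b + 4c - 2d + e = -42
  a - b + c - d + e = -5
  e = 4
  a + b + c + d + e = -3
  16a + 8b + 4c + 2d + e = -62
Solving the system yields a = -2, b = -2, c = -6, d = 3, e = 4.
So g(s) = -2s^4 - 2s^3 - 6s^2 + 3s + 4.
Check: g(1) = -3. ✓

g(s) = -2s^4 - 2s^3 - 6s^2 + 3s + 4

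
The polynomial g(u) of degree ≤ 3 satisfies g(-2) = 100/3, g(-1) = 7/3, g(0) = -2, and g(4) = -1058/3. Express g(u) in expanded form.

Write g(u) = au^3 + bu^2 + cu + d. Substituting each data point gives a linear system:
  -8a + 4b - 2c + d = 100/3
  -a + b - c + d = 7/3
  d = -2
  64a + 16b + 4c + d = -1058/3
Solving the system yields a = -5, b = -5/3, c = -1, d = -2.
So g(u) = -5u^3 - (5/3)u^2 - u - 2.
Check: g(0) = -2. ✓

g(u) = -5u^3 - (5/3)u^2 - u - 2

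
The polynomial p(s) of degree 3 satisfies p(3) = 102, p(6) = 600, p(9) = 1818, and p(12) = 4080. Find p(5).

370

Using the Lagrange interpolation formula with nodes 3, 6, 9, 12:
  L_0(s) = (s - 6)(s - 9)(s - 12) / -162
  L_1(s) = (s - 3)(s - 9)(s - 12) / 54
  L_2(s) = (s - 3)(s - 6)(s - 12) / -54
  L_3(s) = (s - 3)(s - 6)(s - 9) / 162
Then p(s) = 102·L_0(s) + 600·L_1(s) + 1818·L_2(s) + 4080·L_3(s).
Expanding and collecting terms gives p(s) = 2s^3 + 4s^2 + 4s.
Evaluating at s = 5: p(5) = 370.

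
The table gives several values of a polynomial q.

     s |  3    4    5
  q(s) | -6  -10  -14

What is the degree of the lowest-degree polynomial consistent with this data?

Forward differences of the values at s = 3, 4, 5:
  q  : -6  -10  -14
  Δ  : -4  -4
  Δ^2: 0
The first differences are constant (-4) and nonzero, while all higher differences vanish, so the minimal degree is 1.

1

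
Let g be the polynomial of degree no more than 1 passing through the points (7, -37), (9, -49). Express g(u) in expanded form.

g(u) = -6u + 5

Write g(u) = au + b. Substituting each data point gives a linear system:
  7a + b = -37
  9a + b = -49
Solving the system yields a = -6, b = 5.
So g(u) = -6u + 5.
Check: g(9) = -49. ✓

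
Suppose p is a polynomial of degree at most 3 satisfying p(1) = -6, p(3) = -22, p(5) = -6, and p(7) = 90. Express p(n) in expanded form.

Using the Lagrange interpolation formula with nodes 1, 3, 5, 7:
  L_0(n) = (n - 3)(n - 5)(n - 7) / -48
  L_1(n) = (n - 1)(n - 5)(n - 7) / 16
  L_2(n) = (n - 1)(n - 3)(n - 7) / -16
  L_3(n) = (n - 1)(n - 3)(n - 5) / 48
Then p(n) = -6·L_0(n) - 22·L_1(n) - 6·L_2(n) + 90·L_3(n).
Expanding and collecting terms gives p(n) = n³ - 5n² - n - 1.
Check: p(7) = 90. ✓

p(n) = n^3 - 5n^2 - n - 1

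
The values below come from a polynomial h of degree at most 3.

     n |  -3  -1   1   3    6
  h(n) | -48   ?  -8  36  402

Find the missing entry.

The 4 known points determine the degree-3 polynomial uniquely.
Write h(n) = an^3 + bn^2 + cn + d. Substituting each data point gives a linear system:
  -27a + 9b - 3c + d = -48
  a + b + c + d = -8
  27a + 9b + 3c + d = 36
  216a + 36b + 6c + d = 402
Solving the system yields a = 2, b = 0, c = -4, d = -6.
So h(n) = 2n^3 - 4n - 6.
Then h(-1) = -4.

-4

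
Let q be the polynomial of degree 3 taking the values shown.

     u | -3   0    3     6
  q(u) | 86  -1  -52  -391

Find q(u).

q(u) = -2u^3 + 2u^2 - 5u - 1

Write q(u) = au^3 + bu^2 + cu + d. Substituting each data point gives a linear system:
  -27a + 9b - 3c + d = 86
  d = -1
  27a + 9b + 3c + d = -52
  216a + 36b + 6c + d = -391
Solving the system yields a = -2, b = 2, c = -5, d = -1.
So q(u) = -2u³ + 2u² - 5u - 1.
Check: q(0) = -1. ✓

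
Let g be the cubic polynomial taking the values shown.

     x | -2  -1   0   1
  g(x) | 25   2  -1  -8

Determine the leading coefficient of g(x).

-4

Write g(x) = ax^3 + bx^2 + cx + d. Substituting each data point gives a linear system:
  -8a + 4b - 2c + d = 25
  -a + b - c + d = 2
  d = -1
  a + b + c + d = -8
Solving the system yields a = -4, b = -2, c = -1, d = -1.
So g(x) = -4x³ - 2x² - x - 1.
The leading coefficient is -4.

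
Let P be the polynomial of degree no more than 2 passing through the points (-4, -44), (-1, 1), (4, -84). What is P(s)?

Write P(s) = as^2 + bs + c. Substituting each data point gives a linear system:
  16a - 4b + c = -44
  a - b + c = 1
  16a + 4b + c = -84
Solving the system yields a = -4, b = -5, c = 0.
So P(s) = -4s² - 5s.
Check: P(-4) = -44. ✓

P(s) = -4s^2 - 5s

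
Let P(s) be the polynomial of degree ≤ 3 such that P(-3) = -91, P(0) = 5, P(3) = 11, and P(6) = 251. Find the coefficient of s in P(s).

-1

Write P(s) = as^3 + bs^2 + cs + d. Substituting each data point gives a linear system:
  -27a + 9b - 3c + d = -91
  d = 5
  27a + 9b + 3c + d = 11
  216a + 36b + 6c + d = 251
Solving the system yields a = 2, b = -5, c = -1, d = 5.
So P(s) = 2s^3 - 5s^2 - s + 5.
The coefficient of s is -1.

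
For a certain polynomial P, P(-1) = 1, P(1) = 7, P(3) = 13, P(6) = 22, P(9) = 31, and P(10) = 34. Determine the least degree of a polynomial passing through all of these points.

Divided differences on the nodes -1, 1, 3, 6, 9, 10:
  order 0: 1  7  13  22  31  34
  order 1: 3  3  3  3  3
  order 2: 0  0  0  0
  order 3: 0  0  0
  order 4: 0  0
  order 5: 0
The order-1 divided differences are all 3 (nonzero) and every higher order vanishes, so the data lies on a polynomial of degree exactly 1.

1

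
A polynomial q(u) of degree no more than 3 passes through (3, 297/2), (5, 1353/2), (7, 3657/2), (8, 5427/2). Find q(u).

Write q(u) = au^3 + bu^2 + cu + d. Substituting each data point gives a linear system:
  27a + 9b + 3c + d = 297/2
  125a + 25b + 5c + d = 1353/2
  343a + 49b + 7c + d = 3657/2
  512a + 64b + 8c + d = 5427/2
Solving the system yields a = 5, b = 3, c = -5, d = 3/2.
So q(u) = 5u³ + 3u² - 5u + 3/2.
Check: q(5) = 1353/2. ✓

q(u) = 5u^3 + 3u^2 - 5u + 3/2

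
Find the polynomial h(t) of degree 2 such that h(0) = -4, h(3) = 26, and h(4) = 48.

Write h(t) = at^2 + bt + c. Substituting each data point gives a linear system:
  c = -4
  9a + 3b + c = 26
  16a + 4b + c = 48
Solving the system yields a = 3, b = 1, c = -4.
So h(t) = 3t^2 + t - 4.
Check: h(3) = 26. ✓

h(t) = 3t^2 + t - 4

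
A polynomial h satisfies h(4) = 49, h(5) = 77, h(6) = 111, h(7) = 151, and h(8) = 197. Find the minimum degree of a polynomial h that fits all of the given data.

2

Forward differences of the values at n = 4, 5, 6, 7, 8:
  h  : 49  77  111  151  197
  Δ  : 28  34  40  46
  Δ^2: 6  6  6
  Δ^3: 0  0
  Δ^4: 0
The second differences are constant (6) and nonzero, while all higher differences vanish, so the minimal degree is 2.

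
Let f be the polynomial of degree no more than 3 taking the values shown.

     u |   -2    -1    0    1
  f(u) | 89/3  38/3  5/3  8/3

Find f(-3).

140/3

Forward differences of the values at u = -2, -1, 0, 1:
  f  : 89/3  38/3  5/3  8/3
  Δ  : -17  -11  1
  Δ^2: 6  12
  Δ^3: 6
The third differences are constant, confirming degree 3.
Interpolating (Newton forward form) and evaluating at u = -3 gives f(-3) = 140/3.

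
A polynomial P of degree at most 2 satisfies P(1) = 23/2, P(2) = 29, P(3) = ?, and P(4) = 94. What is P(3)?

113/2

The 3 known points determine the degree-2 polynomial uniquely.
Write P(n) = an^2 + bn + c. Substituting each data point gives a linear system:
  a + b + c = 23/2
  4a + 2b + c = 29
  16a + 4b + c = 94
Solving the system yields a = 5, b = 5/2, c = 4.
So P(n) = 5n^2 + (5/2)n + 4.
Then P(3) = 113/2.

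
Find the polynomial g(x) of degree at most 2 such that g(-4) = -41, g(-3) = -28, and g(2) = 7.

Using the Lagrange interpolation formula with nodes -4, -3, 2:
  L_0(x) = (x + 3)(x - 2) / 6
  L_1(x) = (x + 4)(x - 2) / -5
  L_2(x) = (x + 4)(x + 3) / 30
Then g(x) = -41·L_0(x) - 28·L_1(x) + 7·L_2(x).
Expanding and collecting terms gives g(x) = -x^2 + 6x - 1.
Check: g(-3) = -28. ✓

g(x) = -x^2 + 6x - 1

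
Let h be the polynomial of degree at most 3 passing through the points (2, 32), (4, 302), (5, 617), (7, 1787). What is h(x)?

h(x) = 6x^3 - 6x^2 + 3x + 2

Write h(x) = ax^3 + bx^2 + cx + d. Substituting each data point gives a linear system:
  8a + 4b + 2c + d = 32
  64a + 16b + 4c + d = 302
  125a + 25b + 5c + d = 617
  343a + 49b + 7c + d = 1787
Solving the system yields a = 6, b = -6, c = 3, d = 2.
So h(x) = 6x³ - 6x² + 3x + 2.
Check: h(5) = 617. ✓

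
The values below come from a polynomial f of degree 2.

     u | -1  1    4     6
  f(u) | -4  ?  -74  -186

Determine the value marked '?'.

The 3 known points determine the degree-2 polynomial uniquely.
Write f(u) = au^2 + bu + c. Substituting each data point gives a linear system:
  a - b + c = -4
  16a + 4b + c = -74
  36a + 6b + c = -186
Solving the system yields a = -6, b = 4, c = 6.
So f(u) = -6u^2 + 4u + 6.
Then f(1) = 4.

4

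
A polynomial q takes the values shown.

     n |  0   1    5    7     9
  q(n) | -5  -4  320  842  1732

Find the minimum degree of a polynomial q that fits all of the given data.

Divided differences on the nodes 0, 1, 5, 7, 9:
  order 0: -5  -4  320  842  1732
  order 1: 1  81  261  445
  order 2: 16  30  46
  order 3: 2  2
  order 4: 0
The order-3 divided differences are all 2 (nonzero) and every higher order vanishes, so the data lies on a polynomial of degree exactly 3.

3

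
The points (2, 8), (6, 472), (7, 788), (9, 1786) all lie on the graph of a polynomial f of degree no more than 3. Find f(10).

2504

Using the Lagrange interpolation formula with nodes 2, 6, 7, 9:
  L_0(s) = (s - 6)(s - 7)(s - 9) / -140
  L_1(s) = (s - 2)(s - 7)(s - 9) / 12
  L_2(s) = (s - 2)(s - 6)(s - 9) / -10
  L_3(s) = (s - 2)(s - 6)(s - 7) / 42
Then f(s) = 8·L_0(s) + 472·L_1(s) + 788·L_2(s) + 1786·L_3(s).
Expanding and collecting terms gives f(s) = 3s^3 - 5s^2 + 4.
Evaluating at s = 10: f(10) = 2504.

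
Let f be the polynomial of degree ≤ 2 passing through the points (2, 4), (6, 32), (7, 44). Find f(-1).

4

Using the Lagrange interpolation formula with nodes 2, 6, 7:
  L_0(t) = (t - 6)(t - 7) / 20
  L_1(t) = (t - 2)(t - 7) / -4
  L_2(t) = (t - 2)(t - 6) / 5
Then f(t) = 4·L_0(t) + 32·L_1(t) + 44·L_2(t).
Expanding and collecting terms gives f(t) = t^2 - t + 2.
Evaluating at t = -1: f(-1) = 4.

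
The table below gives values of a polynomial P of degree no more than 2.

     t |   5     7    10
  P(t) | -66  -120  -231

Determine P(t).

Using the Lagrange interpolation formula with nodes 5, 7, 10:
  L_0(t) = (t - 7)(t - 10) / 10
  L_1(t) = (t - 5)(t - 10) / -6
  L_2(t) = (t - 5)(t - 7) / 15
Then P(t) = -66·L_0(t) - 120·L_1(t) - 231·L_2(t).
Expanding and collecting terms gives P(t) = -2t^2 - 3t - 1.
Check: P(10) = -231. ✓

P(t) = -2t^2 - 3t - 1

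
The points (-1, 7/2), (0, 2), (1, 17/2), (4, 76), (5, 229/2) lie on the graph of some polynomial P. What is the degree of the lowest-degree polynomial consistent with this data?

2

Divided differences on the nodes -1, 0, 1, 4, 5:
  order 0: 7/2  2  17/2  76  229/2
  order 1: -3/2  13/2  45/2  77/2
  order 2: 4  4  4
  order 3: 0  0
  order 4: 0
The order-2 divided differences are all 4 (nonzero) and every higher order vanishes, so the data lies on a polynomial of degree exactly 2.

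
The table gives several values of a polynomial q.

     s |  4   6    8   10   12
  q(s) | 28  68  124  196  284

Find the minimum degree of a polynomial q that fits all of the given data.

2

Forward differences of the values at s = 4, 6, 8, 10, 12:
  q  : 28  68  124  196  284
  Δ  : 40  56  72  88
  Δ^2: 16  16  16
  Δ^3: 0  0
  Δ^4: 0
The second differences are constant (16) and nonzero, while all higher differences vanish, so the minimal degree is 2.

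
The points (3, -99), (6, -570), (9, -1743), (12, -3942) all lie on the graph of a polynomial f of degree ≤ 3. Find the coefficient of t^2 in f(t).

-3

Write f(t) = at^3 + bt^2 + ct + d. Substituting each data point gives a linear system:
  27a + 9b + 3c + d = -99
  216a + 36b + 6c + d = -570
  729a + 81b + 9c + d = -1743
  1728a + 144b + 12c + d = -3942
Solving the system yields a = -2, b = -3, c = -4, d = -6.
So f(t) = -2t³ - 3t² - 4t - 6.
The coefficient of t^2 is -3.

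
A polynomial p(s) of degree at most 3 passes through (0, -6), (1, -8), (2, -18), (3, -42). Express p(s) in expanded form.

p(s) = -s^3 - s^2 - 6

Write p(s) = as^3 + bs^2 + cs + d. Substituting each data point gives a linear system:
  d = -6
  a + b + c + d = -8
  8a + 4b + 2c + d = -18
  27a + 9b + 3c + d = -42
Solving the system yields a = -1, b = -1, c = 0, d = -6.
So p(s) = -s^3 - s^2 - 6.
Check: p(3) = -42. ✓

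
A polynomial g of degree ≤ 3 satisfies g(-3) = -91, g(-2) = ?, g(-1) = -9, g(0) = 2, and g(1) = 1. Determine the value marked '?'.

-38

The 4 known points determine the degree-3 polynomial uniquely.
Write g(x) = ax^3 + bx^2 + cx + d. Substituting each data point gives a linear system:
  -27a + 9b - 3c + d = -91
  -a + b - c + d = -9
  d = 2
  a + b + c + d = 1
Solving the system yields a = 1, b = -6, c = 4, d = 2.
So g(x) = x^3 - 6x^2 + 4x + 2.
Then g(-2) = -38.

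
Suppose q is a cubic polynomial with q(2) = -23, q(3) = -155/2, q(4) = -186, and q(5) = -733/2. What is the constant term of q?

Write q(x) = ax^3 + bx^2 + cx + d. Substituting each data point gives a linear system:
  8a + 4b + 2c + d = -23
  27a + 9b + 3c + d = -155/2
  64a + 16b + 4c + d = -186
  125a + 25b + 5c + d = -733/2
Solving the system yields a = -3, b = 0, c = 5/2, d = -4.
So q(x) = -3x³ + (5/2)x - 4.
The constant term is -4.

-4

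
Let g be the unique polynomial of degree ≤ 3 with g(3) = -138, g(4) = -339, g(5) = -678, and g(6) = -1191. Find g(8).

Using the Lagrange interpolation formula with nodes 3, 4, 5, 6:
  L_0(x) = (x - 4)(x - 5)(x - 6) / -6
  L_1(x) = (x - 3)(x - 5)(x - 6) / 2
  L_2(x) = (x - 3)(x - 4)(x - 6) / -2
  L_3(x) = (x - 3)(x - 4)(x - 5) / 6
Then g(x) = -138·L_0(x) - 339·L_1(x) - 678·L_2(x) - 1191·L_3(x).
Expanding and collecting terms gives g(x) = -6x^3 + 3x^2 - 3.
Evaluating at x = 8: g(8) = -2883.

-2883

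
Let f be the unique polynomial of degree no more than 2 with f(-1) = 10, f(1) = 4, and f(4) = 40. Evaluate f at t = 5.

64

Using the Lagrange interpolation formula with nodes -1, 1, 4:
  L_0(t) = (t - 1)(t - 4) / 10
  L_1(t) = (t + 1)(t - 4) / -6
  L_2(t) = (t + 1)(t - 1) / 15
Then f(t) = 10·L_0(t) + 4·L_1(t) + 40·L_2(t).
Expanding and collecting terms gives f(t) = 3t² - 3t + 4.
Evaluating at t = 5: f(5) = 64.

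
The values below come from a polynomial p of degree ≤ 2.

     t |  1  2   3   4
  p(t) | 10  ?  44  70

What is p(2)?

24

The 3 known points determine the degree-2 polynomial uniquely.
Write p(t) = at^2 + bt + c. Substituting each data point gives a linear system:
  a + b + c = 10
  9a + 3b + c = 44
  16a + 4b + c = 70
Solving the system yields a = 3, b = 5, c = 2.
So p(t) = 3t^2 + 5t + 2.
Then p(2) = 24.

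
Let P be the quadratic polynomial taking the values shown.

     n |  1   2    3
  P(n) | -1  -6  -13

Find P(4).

-22

Forward differences of the values at n = 1, 2, 3:
  P  : -1  -6  -13
  Δ  : -5  -7
  Δ^2: -2
The second differences are constant, confirming degree 2.
Interpolating (Newton forward form) and evaluating at n = 4 gives P(4) = -22.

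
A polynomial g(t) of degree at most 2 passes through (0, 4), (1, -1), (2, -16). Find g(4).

-76

Write g(t) = at^2 + bt + c. Substituting each data point gives a linear system:
  c = 4
  a + b + c = -1
  4a + 2b + c = -16
Solving the system yields a = -5, b = 0, c = 4.
So g(t) = -5t² + 4.
Then g(4) = -76.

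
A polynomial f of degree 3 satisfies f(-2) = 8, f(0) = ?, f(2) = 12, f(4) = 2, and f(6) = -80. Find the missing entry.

The 4 known points determine the degree-3 polynomial uniquely.
Write f(t) = at^3 + bt^2 + ct + d. Substituting each data point gives a linear system:
  -8a + 4b - 2c + d = 8
  8a + 4b + 2c + d = 12
  64a + 16b + 4c + d = 2
  216a + 36b + 6c + d = -80
Solving the system yields a = -1, b = 3, c = 5, d = -2.
So f(t) = -t^3 + 3t^2 + 5t - 2.
Then f(0) = -2.

-2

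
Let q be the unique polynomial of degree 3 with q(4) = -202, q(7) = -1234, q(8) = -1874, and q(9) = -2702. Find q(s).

Write q(s) = as^3 + bs^2 + cs + d. Substituting each data point gives a linear system:
  64a + 16b + 4c + d = -202
  343a + 49b + 7c + d = -1234
  512a + 64b + 8c + d = -1874
  729a + 81b + 9c + d = -2702
Solving the system yields a = -4, b = 2, c = 6, d = -2.
So q(s) = -4s^3 + 2s^2 + 6s - 2.
Check: q(7) = -1234. ✓

q(s) = -4s^3 + 2s^2 + 6s - 2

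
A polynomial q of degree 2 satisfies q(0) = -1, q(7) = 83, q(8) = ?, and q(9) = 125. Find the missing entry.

The 3 known points determine the degree-2 polynomial uniquely.
Write q(n) = an^2 + bn + c. Substituting each data point gives a linear system:
  c = -1
  49a + 7b + c = 83
  81a + 9b + c = 125
Solving the system yields a = 1, b = 5, c = -1.
So q(n) = n² + 5n - 1.
Then q(8) = 103.

103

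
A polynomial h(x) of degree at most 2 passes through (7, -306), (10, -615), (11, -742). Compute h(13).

Using the Lagrange interpolation formula with nodes 7, 10, 11:
  L_0(x) = (x - 10)(x - 11) / 12
  L_1(x) = (x - 7)(x - 11) / -3
  L_2(x) = (x - 7)(x - 10) / 4
Then h(x) = -306·L_0(x) - 615·L_1(x) - 742·L_2(x).
Expanding and collecting terms gives h(x) = -6x^2 - x - 5.
Evaluating at x = 13: h(13) = -1032.

-1032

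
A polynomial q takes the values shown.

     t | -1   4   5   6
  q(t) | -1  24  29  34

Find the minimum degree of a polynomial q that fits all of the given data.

1

Divided differences on the nodes -1, 4, 5, 6:
  order 0: -1  24  29  34
  order 1: 5  5  5
  order 2: 0  0
  order 3: 0
The order-1 divided differences are all 5 (nonzero) and every higher order vanishes, so the data lies on a polynomial of degree exactly 1.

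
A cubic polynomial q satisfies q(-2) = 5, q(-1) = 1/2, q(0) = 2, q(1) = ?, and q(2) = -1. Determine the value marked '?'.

The 4 known points determine the degree-3 polynomial uniquely.
Write q(s) = as^3 + bs^2 + cs + d. Substituting each data point gives a linear system:
  -8a + 4b - 2c + d = 5
  -a + b - c + d = 1/2
  d = 2
  8a + 4b + 2c + d = -1
Solving the system yields a = -1, b = 0, c = 5/2, d = 2.
So q(s) = -s^3 + (5/2)s + 2.
Then q(1) = 7/2.

7/2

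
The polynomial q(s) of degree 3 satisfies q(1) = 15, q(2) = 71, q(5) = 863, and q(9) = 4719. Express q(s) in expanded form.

q(s) = 6s^3 + 4s^2 + 2s + 3

Write q(s) = as^3 + bs^2 + cs + d. Substituting each data point gives a linear system:
  a + b + c + d = 15
  8a + 4b + 2c + d = 71
  125a + 25b + 5c + d = 863
  729a + 81b + 9c + d = 4719
Solving the system yields a = 6, b = 4, c = 2, d = 3.
So q(s) = 6s^3 + 4s^2 + 2s + 3.
Check: q(2) = 71. ✓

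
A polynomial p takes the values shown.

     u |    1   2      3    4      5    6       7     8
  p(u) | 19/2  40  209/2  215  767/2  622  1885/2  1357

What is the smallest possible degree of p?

3

Forward differences of the values at u = 1, 2, 3, 4, 5, 6, 7, 8:
  p  : 19/2  40  209/2  215  767/2  622  1885/2  1357
  Δ  : 61/2  129/2  221/2  337/2  477/2  641/2  829/2
  Δ^2: 34  46  58  70  82  94
  Δ^3: 12  12  12  12  12
  Δ^4: 0  0  0  0
  Δ^5: 0  0  0
  Δ^6: 0  0
  Δ^7: 0
The third differences are constant (12) and nonzero, while all higher differences vanish, so the minimal degree is 3.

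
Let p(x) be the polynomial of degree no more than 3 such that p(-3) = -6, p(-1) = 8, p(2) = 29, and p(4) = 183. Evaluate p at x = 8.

Write p(x) = ax^3 + bx^2 + cx + d. Substituting each data point gives a linear system:
  -27a + 9b - 3c + d = -6
  -a + b - c + d = 8
  8a + 4b + 2c + d = 29
  64a + 16b + 4c + d = 183
Solving the system yields a = 2, b = 4, c = -3, d = 3.
So p(x) = 2x³ + 4x² - 3x + 3.
Then p(8) = 1259.

1259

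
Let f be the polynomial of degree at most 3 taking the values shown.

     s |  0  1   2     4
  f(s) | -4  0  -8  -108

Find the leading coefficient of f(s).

-2

Write f(s) = as^3 + bs^2 + cs + d. Substituting each data point gives a linear system:
  d = -4
  a + b + c + d = 0
  8a + 4b + 2c + d = -8
  64a + 16b + 4c + d = -108
Solving the system yields a = -2, b = 0, c = 6, d = -4.
So f(s) = -2s³ + 6s - 4.
The leading coefficient is -2.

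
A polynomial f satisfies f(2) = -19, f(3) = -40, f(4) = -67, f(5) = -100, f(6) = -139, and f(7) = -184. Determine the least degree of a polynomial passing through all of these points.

2

Forward differences of the values at x = 2, 3, 4, 5, 6, 7:
  f  : -19  -40  -67  -100  -139  -184
  Δ  : -21  -27  -33  -39  -45
  Δ^2: -6  -6  -6  -6
  Δ^3: 0  0  0
  Δ^4: 0  0
  Δ^5: 0
The second differences are constant (-6) and nonzero, while all higher differences vanish, so the minimal degree is 2.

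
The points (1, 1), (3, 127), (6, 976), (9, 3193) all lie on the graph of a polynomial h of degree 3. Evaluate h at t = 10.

4348

Using the Lagrange interpolation formula with nodes 1, 3, 6, 9:
  L_0(t) = (t - 3)(t - 6)(t - 9) / -80
  L_1(t) = (t - 1)(t - 6)(t - 9) / 36
  L_2(t) = (t - 1)(t - 3)(t - 9) / -45
  L_3(t) = (t - 1)(t - 3)(t - 6) / 144
Then h(t) = 1·L_0(t) + 127·L_1(t) + 976·L_2(t) + 3193·L_3(t).
Expanding and collecting terms gives h(t) = 4t^3 + 4t^2 - 5t - 2.
Evaluating at t = 10: h(10) = 4348.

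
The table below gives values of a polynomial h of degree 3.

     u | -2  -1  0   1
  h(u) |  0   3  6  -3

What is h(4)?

-222

Write h(u) = au^3 + bu^2 + cu + d. Substituting each data point gives a linear system:
  -8a + 4b - 2c + d = 0
  -a + b - c + d = 3
  d = 6
  a + b + c + d = -3
Solving the system yields a = -2, b = -6, c = -1, d = 6.
So h(u) = -2u³ - 6u² - u + 6.
Then h(4) = -222.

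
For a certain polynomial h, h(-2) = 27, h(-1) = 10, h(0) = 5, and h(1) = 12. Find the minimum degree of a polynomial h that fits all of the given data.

2

Forward differences of the values at t = -2, -1, 0, 1:
  h  : 27  10  5  12
  Δ  : -17  -5  7
  Δ^2: 12  12
  Δ^3: 0
The second differences are constant (12) and nonzero, while all higher differences vanish, so the minimal degree is 2.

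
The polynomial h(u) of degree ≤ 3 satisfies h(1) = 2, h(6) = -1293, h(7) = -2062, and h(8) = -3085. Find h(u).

Write h(u) = au^3 + bu^2 + cu + d. Substituting each data point gives a linear system:
  a + b + c + d = 2
  216a + 36b + 6c + d = -1293
  343a + 49b + 7c + d = -2062
  512a + 64b + 8c + d = -3085
Solving the system yields a = -6, b = -1, c = 6, d = 3.
So h(u) = -6u³ - u² + 6u + 3.
Check: h(6) = -1293. ✓

h(u) = -6u^3 - u^2 + 6u + 3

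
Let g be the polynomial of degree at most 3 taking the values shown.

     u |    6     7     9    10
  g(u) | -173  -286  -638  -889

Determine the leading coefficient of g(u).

Write g(u) = au^3 + bu^2 + cu + d. Substituting each data point gives a linear system:
  216a + 36b + 6c + d = -173
  343a + 49b + 7c + d = -286
  729a + 81b + 9c + d = -638
  1000a + 100b + 10c + d = -889
Solving the system yields a = -1, b = 1, c = 1, d = 1.
So g(u) = -u^3 + u^2 + u + 1.
The leading coefficient is -1.

-1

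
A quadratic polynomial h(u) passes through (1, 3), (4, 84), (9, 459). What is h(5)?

135

Write h(u) = au^2 + bu + c. Substituting each data point gives a linear system:
  a + b + c = 3
  16a + 4b + c = 84
  81a + 9b + c = 459
Solving the system yields a = 6, b = -3, c = 0.
So h(u) = 6u² - 3u.
Then h(5) = 135.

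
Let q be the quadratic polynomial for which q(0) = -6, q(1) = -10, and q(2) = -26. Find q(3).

-54

Forward differences of the values at x = 0, 1, 2:
  q  : -6  -10  -26
  Δ  : -4  -16
  Δ^2: -12
The second differences are constant, confirming degree 2.
Interpolating (Newton forward form) and evaluating at x = 3 gives q(3) = -54.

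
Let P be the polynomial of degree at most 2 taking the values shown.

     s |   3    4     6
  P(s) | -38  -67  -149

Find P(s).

Write P(s) = as^2 + bs + c. Substituting each data point gives a linear system:
  9a + 3b + c = -38
  16a + 4b + c = -67
  36a + 6b + c = -149
Solving the system yields a = -4, b = -1, c = 1.
So P(s) = -4s^2 - s + 1.
Check: P(6) = -149. ✓

P(s) = -4s^2 - s + 1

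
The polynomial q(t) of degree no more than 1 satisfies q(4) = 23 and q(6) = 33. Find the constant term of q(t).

3

Write q(t) = at + b. Substituting each data point gives a linear system:
  4a + b = 23
  6a + b = 33
Solving the system yields a = 5, b = 3.
So q(t) = 5t + 3.
The constant term is 3.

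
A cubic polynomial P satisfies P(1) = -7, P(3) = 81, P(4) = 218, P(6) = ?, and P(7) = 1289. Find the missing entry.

The 4 known points determine the degree-3 polynomial uniquely.
Write P(n) = an^3 + bn^2 + cn + d. Substituting each data point gives a linear system:
  a + b + c + d = -7
  27a + 9b + 3c + d = 81
  64a + 16b + 4c + d = 218
  343a + 49b + 7c + d = 1289
Solving the system yields a = 4, b = -1, c = -4, d = -6.
So P(n) = 4n³ - n² - 4n - 6.
Then P(6) = 798.

798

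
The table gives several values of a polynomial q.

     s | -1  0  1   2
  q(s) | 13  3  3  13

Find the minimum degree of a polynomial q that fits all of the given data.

Forward differences of the values at s = -1, 0, 1, 2:
  q  : 13  3  3  13
  Δ  : -10  0  10
  Δ^2: 10  10
  Δ^3: 0
The second differences are constant (10) and nonzero, while all higher differences vanish, so the minimal degree is 2.

2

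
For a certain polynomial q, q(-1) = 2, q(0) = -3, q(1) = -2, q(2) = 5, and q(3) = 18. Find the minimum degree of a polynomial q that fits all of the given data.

Forward differences of the values at s = -1, 0, 1, 2, 3:
  q  : 2  -3  -2  5  18
  Δ  : -5  1  7  13
  Δ^2: 6  6  6
  Δ^3: 0  0
  Δ^4: 0
The second differences are constant (6) and nonzero, while all higher differences vanish, so the minimal degree is 2.

2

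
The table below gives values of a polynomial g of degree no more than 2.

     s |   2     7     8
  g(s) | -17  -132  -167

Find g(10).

Write g(s) = as^2 + bs + c. Substituting each data point gives a linear system:
  4a + 2b + c = -17
  49a + 7b + c = -132
  64a + 8b + c = -167
Solving the system yields a = -2, b = -5, c = 1.
So g(s) = -2s^2 - 5s + 1.
Then g(10) = -249.

-249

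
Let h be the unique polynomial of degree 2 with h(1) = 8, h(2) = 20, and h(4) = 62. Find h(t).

Using the Lagrange interpolation formula with nodes 1, 2, 4:
  L_0(t) = (t - 2)(t - 4) / 3
  L_1(t) = (t - 1)(t - 4) / -2
  L_2(t) = (t - 1)(t - 2) / 6
Then h(t) = 8·L_0(t) + 20·L_1(t) + 62·L_2(t).
Expanding and collecting terms gives h(t) = 3t^2 + 3t + 2.
Check: h(1) = 8. ✓

h(t) = 3t^2 + 3t + 2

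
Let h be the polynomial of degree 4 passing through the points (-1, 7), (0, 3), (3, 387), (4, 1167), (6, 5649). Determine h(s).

Write h(s) = as^4 + bs^3 + cs^2 + ds + e. Substituting each data point gives a linear system:
  a - b + c - d + e = 7
  e = 3
  81a + 27b + 9c + 3d + e = 387
  256a + 64b + 16c + 4d + e = 1167
  1296a + 216b + 36c + 6d + e = 5649
Solving the system yields a = 4, b = 2, c = 1, d = -1, e = 3.
So h(s) = 4s^4 + 2s^3 + s^2 - s + 3.
Check: h(0) = 3. ✓

h(s) = 4s^4 + 2s^3 + s^2 - s + 3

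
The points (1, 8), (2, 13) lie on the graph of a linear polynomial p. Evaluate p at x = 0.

3

Write p(x) = ax + b. Substituting each data point gives a linear system:
  a + b = 8
  2a + b = 13
Solving the system yields a = 5, b = 3.
So p(x) = 5x + 3.
Then p(0) = 3.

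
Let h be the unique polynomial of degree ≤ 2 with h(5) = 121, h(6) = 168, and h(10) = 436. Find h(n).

Using the Lagrange interpolation formula with nodes 5, 6, 10:
  L_0(n) = (n - 6)(n - 10) / 5
  L_1(n) = (n - 5)(n - 10) / -4
  L_2(n) = (n - 5)(n - 6) / 20
Then h(n) = 121·L_0(n) + 168·L_1(n) + 436·L_2(n).
Expanding and collecting terms gives h(n) = 4n^2 + 3n + 6.
Check: h(6) = 168. ✓

h(n) = 4n^2 + 3n + 6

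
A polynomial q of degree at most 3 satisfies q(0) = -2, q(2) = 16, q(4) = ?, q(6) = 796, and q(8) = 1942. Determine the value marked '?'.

218

On equispaced nodes a degree-3 polynomial has vanishing fourth forward difference, so
  q(0) - 4·q(2) + 6·q(4) - 4·q(6) + q(8) = 0.
Substituting the known values and solving for q(4):
  6·q(4) = 1308
  q(4) = 218.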